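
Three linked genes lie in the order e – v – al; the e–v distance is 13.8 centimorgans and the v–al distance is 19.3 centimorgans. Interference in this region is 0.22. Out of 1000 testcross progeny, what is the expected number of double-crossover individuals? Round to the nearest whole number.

Map distances give recombination frequencies of 0.138 and 0.193 for the two intervals.
With interference 0.22 (so coincidence = 0.78), expected double-crossover frequency = 0.138 × 0.193 × 0.78 = 0.02077.
Expected number = 0.02077 × 1000 = 20.77 ≈ 21.

21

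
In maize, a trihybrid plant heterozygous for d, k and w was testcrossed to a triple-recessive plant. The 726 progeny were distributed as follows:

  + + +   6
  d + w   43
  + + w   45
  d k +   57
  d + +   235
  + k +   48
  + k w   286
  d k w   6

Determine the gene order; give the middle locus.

d

The two most frequent reciprocal classes, d + + and + k w, are the parental types, so the F1 was d + + / + k w.
The two rarest classes, + + + and d k w, are the double crossovers. Comparing them with the parentals, only the d allele has switched, so d is the middle locus and the order is w – d – k.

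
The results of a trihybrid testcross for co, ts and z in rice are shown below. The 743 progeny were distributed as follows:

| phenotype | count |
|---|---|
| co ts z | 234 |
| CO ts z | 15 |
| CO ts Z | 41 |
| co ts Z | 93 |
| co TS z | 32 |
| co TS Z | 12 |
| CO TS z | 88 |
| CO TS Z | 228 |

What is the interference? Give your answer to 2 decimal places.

The two most frequent reciprocal classes, co ts z and CO TS Z, are the parental types, so the F1 was co ts z / CO TS Z.
The two rarest classes, CO ts z and co TS Z, are the double crossovers. Comparing them with the parentals, only the co allele has switched, so co is the middle locus and the order is ts – co – z.
ts–co: (73 + 27)/743 = 0.1346; co–z: (181 + 27)/743 = 0.2799.
Expected DCO frequency = 0.1346 × 0.2799 ≈ 0.03767; observed = 27/743 ≈ 0.03634.
Coefficient of coincidence = 0.03634/0.03767 ≈ 0.96; interference = 1 − 0.96 = 0.04.

0.04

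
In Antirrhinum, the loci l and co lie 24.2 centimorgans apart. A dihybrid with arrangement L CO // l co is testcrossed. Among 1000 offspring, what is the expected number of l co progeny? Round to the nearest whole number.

A map distance of 24.2 centimorgans corresponds to a recombination frequency of 0.242.
The F1 is L CO / l co, so l co is a parental gamete class with expected frequency (1 − r)/2 = 0.758/2 = 0.3790.
Expected number = 0.3790 × 1000 = 379.00 ≈ 379.

379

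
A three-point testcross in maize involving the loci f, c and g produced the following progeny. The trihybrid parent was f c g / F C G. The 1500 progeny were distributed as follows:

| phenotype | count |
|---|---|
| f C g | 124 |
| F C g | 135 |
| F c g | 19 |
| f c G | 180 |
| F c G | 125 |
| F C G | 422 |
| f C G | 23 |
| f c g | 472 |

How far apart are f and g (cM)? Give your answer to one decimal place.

23.8 cM

The two rarest classes, F c g and f C G, are the double crossovers. Comparing them with the parentals, only the f allele has switched, so f is the middle locus and the order is g – f – c.
Crossovers in the g–f interval produce the single-crossover classes f c G and F C g (180 + 135 = 315) plus the double crossovers (42).
RF(g–f) = (315 + 42) / 1500 = 357/1500 = 0.2380 → 23.8 cM.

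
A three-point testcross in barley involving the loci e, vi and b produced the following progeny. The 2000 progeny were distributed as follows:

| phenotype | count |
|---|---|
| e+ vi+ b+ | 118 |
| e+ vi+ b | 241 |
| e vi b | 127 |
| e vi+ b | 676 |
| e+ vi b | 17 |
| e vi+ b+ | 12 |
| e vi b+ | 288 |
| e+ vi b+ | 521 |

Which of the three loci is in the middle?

The two most frequent reciprocal classes, e+ vi b+ and e vi+ b, are the parental types, so the F1 was e+ vi b+ / e vi+ b.
The two rarest classes, e+ vi b and e vi+ b+, are the double crossovers. Comparing them with the parentals, only the b allele has switched, so b is the middle locus and the order is e – b – vi.

b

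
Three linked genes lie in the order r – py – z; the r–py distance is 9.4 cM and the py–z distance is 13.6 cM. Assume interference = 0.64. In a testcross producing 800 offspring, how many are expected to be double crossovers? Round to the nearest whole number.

4

Map distances give recombination frequencies of 0.094 and 0.136 for the two intervals.
With interference 0.64 (so coincidence = 0.36), expected double-crossover frequency = 0.094 × 0.136 × 0.36 = 0.00460.
Expected number = 0.00460 × 800 = 3.68 ≈ 4.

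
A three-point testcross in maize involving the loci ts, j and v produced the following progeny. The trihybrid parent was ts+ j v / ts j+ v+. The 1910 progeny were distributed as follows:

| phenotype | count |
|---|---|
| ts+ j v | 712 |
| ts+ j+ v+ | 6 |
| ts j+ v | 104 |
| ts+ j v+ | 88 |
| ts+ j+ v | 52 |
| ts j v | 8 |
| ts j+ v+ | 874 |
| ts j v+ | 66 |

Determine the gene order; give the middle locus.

ts

The two rarest classes, ts j v and ts+ j+ v+, are the double crossovers. Comparing them with the parentals, only the ts allele has switched, so ts is the middle locus and the order is v – ts – j.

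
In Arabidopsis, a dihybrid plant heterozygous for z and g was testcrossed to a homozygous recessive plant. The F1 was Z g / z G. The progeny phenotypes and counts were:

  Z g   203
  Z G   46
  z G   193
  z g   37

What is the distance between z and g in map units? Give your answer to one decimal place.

The recombinant classes are Z G and z g: 46 + 37 = 83.
Recombination frequency = 83/479 = 0.1733 ≈ 17.3%, i.e. 17.3 map units.

17.3 map units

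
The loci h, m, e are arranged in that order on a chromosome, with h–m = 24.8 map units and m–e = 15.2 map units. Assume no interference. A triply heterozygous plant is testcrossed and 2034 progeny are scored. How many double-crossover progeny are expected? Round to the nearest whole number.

77

Map distances give recombination frequencies of 0.248 and 0.152 for the two intervals.
With no interference, expected double-crossover frequency = 0.248 × 0.152 = 0.03770.
Expected number = 0.03770 × 2034 = 76.67 ≈ 77.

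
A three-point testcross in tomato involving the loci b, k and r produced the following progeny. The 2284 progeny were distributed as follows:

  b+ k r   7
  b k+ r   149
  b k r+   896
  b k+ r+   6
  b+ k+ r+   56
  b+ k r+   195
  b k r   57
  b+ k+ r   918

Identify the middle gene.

The two most frequent reciprocal classes, b+ k+ r and b k r+, are the parental types, so the F1 was b+ k+ r / b k r+.
The two rarest classes, b+ k r and b k+ r+, are the double crossovers. Comparing them with the parentals, only the k allele has switched, so k is the middle locus and the order is r – k – b.

k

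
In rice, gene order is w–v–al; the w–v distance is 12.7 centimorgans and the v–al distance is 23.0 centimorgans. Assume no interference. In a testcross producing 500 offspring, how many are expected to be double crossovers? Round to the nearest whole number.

15

Map distances give recombination frequencies of 0.127 and 0.230 for the two intervals.
With no interference, expected double-crossover frequency = 0.127 × 0.230 = 0.02921.
Expected number = 0.02921 × 500 = 14.61 ≈ 15.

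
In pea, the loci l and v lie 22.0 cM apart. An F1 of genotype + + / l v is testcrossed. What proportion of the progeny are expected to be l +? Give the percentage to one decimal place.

A map distance of 22.0 cM corresponds to a recombination frequency of 0.220.
The F1 is + + / l v, so l + is a recombinant gamete class with expected frequency r/2 = 0.220/2 = 0.1100.
That is 0.1100 = 11.0% of the progeny.

11.0%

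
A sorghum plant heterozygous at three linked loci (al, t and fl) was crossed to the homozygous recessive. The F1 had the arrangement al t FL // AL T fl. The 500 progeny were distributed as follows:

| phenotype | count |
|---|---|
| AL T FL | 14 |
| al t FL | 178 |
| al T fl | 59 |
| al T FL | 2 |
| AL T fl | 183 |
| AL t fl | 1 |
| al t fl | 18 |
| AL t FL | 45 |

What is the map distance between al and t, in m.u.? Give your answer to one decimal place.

The two rarest classes, al T FL and AL t fl, are the double crossovers. Comparing them with the parentals, only the t allele has switched, so t is the middle locus and the order is al – t – fl.
Crossovers in the al–t interval produce the single-crossover classes AL t FL and al T fl (45 + 59 = 104) plus the double crossovers (3).
RF(al–t) = (104 + 3) / 500 = 107/500 = 0.2140 → 21.4 m.u.

21.4 m.u.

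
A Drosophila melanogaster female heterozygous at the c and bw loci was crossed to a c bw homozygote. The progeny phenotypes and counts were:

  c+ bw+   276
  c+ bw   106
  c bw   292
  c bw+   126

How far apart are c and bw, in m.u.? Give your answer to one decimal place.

The two most frequent classes, c+ bw+ (276) and c bw (292), are the parental types, so the F1 was c+ bw+ / c bw.
The recombinant classes are c+ bw and c bw+: 106 + 126 = 232.
Recombination frequency = 232/800 = 0.2900 ≈ 29.0%, i.e. 29.0 m.u.

29.0 m.u.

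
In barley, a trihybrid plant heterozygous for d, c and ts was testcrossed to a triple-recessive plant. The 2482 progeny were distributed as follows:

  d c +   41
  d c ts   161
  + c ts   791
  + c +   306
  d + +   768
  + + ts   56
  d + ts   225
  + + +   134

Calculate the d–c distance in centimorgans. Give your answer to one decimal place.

The two most frequent reciprocal classes, d + + and + c ts, are the parental types, so the F1 was d + + / + c ts.
The two rarest classes, d c + and + + ts, are the double crossovers. Comparing them with the parentals, only the c allele has switched, so c is the middle locus and the order is ts – c – d.
Crossovers in the c–d interval produce the single-crossover classes + + + and d c ts (134 + 161 = 295) plus the double crossovers (97).
RF(c–d) = (295 + 97) / 2482 = 392/2482 = 0.1579 → 15.8 centimorgans.

15.8 centimorgans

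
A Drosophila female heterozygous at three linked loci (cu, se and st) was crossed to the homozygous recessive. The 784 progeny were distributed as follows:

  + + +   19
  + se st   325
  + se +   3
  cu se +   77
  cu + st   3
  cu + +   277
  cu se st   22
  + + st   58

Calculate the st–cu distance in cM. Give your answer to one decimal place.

The two most frequent reciprocal classes, cu + + and + se st, are the parental types, so the F1 was cu + + / + se st.
The two rarest classes, cu + st and + se +, are the double crossovers. Comparing them with the parentals, only the st allele has switched, so st is the middle locus and the order is cu – st – se.
Crossovers in the cu–st interval produce the single-crossover classes + + + and cu se st (19 + 22 = 41) plus the double crossovers (6).
RF(cu–st) = (41 + 6) / 784 = 47/784 = 0.0599 → 6.0 cM.

6.0 cM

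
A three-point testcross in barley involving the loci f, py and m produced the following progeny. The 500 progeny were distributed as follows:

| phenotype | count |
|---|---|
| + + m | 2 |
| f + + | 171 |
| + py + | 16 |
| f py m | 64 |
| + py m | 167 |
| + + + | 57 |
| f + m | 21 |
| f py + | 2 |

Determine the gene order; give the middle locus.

py

The two most frequent reciprocal classes, + py m and f + +, are the parental types, so the F1 was + py m / f + +.
The two rarest classes, + + m and f py +, are the double crossovers. Comparing them with the parentals, only the py allele has switched, so py is the middle locus and the order is f – py – m.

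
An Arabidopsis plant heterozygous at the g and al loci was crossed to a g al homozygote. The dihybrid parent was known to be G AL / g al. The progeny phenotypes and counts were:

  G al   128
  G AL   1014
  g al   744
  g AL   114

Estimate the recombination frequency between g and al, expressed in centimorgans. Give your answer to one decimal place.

The recombinant classes are G al and g AL: 128 + 114 = 242.
Recombination frequency = 242/2000 = 0.1210 ≈ 12.1%, i.e. 12.1 centimorgans.

12.1 centimorgans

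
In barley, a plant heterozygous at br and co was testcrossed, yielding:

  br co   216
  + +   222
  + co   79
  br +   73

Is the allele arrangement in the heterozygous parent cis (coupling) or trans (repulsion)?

cis

The two most frequent classes are + + (222) and br co (216); these are the parental (non-recombinant) types.
So the F1 carried + + on one chromosome and br co on the other — the recessive alleles are on the same chromosome (cis / coupling).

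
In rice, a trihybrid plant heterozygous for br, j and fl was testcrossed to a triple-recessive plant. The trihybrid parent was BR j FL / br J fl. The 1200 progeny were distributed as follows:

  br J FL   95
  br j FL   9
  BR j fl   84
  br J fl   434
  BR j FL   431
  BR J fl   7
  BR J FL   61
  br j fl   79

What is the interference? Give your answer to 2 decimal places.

The two rarest classes, br j FL and BR J fl, are the double crossovers. Comparing them with the parentals, only the br allele has switched, so br is the middle locus and the order is j – br – fl.
j–br: (140 + 16)/1200 = 0.1300; br–fl: (179 + 16)/1200 = 0.1625.
Expected DCO frequency = 0.1300 × 0.1625 ≈ 0.02113; observed = 16/1200 ≈ 0.01333.
Coefficient of coincidence = 0.01333/0.02113 ≈ 0.63; interference = 1 − 0.63 = 0.37.

0.37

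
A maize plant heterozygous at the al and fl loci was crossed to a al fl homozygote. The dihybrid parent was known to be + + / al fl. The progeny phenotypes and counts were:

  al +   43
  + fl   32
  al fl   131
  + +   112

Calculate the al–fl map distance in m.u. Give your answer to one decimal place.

The recombinant classes are + fl and al +: 32 + 43 = 75.
Recombination frequency = 75/318 = 0.2358 ≈ 23.6%, i.e. 23.6 m.u.

23.6 m.u.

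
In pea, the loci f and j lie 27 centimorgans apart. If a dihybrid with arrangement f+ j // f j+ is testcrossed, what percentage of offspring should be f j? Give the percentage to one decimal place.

A map distance of 27 centimorgans corresponds to a recombination frequency of 0.270.
The F1 is f+ j / f j+, so f j is a recombinant gamete class with expected frequency r/2 = 0.270/2 = 0.1350.
That is 0.1350 = 13.5% of the progeny.

13.5%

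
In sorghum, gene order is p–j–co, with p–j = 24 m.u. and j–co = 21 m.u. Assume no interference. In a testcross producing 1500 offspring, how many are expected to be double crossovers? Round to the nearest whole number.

Map distances give recombination frequencies of 0.240 and 0.210 for the two intervals.
With no interference, expected double-crossover frequency = 0.240 × 0.210 = 0.05040.
Expected number = 0.05040 × 1500 = 75.60 ≈ 76.

76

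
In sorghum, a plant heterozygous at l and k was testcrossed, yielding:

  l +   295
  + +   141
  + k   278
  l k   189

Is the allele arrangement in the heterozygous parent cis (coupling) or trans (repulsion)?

The two most frequent classes are + k (278) and l + (295); these are the parental (non-recombinant) types.
So the F1 carried + k on one chromosome and l + on the other — the recessive alleles are on opposite chromosomes (trans / repulsion).

trans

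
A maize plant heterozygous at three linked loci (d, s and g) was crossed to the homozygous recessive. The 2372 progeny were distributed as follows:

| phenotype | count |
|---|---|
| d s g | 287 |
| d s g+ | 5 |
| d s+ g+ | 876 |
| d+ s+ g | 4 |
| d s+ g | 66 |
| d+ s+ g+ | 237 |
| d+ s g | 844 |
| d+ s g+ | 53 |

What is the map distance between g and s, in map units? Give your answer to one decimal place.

5.4 map units

The two most frequent reciprocal classes, d s+ g+ and d+ s g, are the parental types, so the F1 was d s+ g+ / d+ s g.
The two rarest classes, d s g+ and d+ s+ g, are the double crossovers. Comparing them with the parentals, only the s allele has switched, so s is the middle locus and the order is d – s – g.
Crossovers in the s–g interval produce the single-crossover classes d s+ g and d+ s g+ (66 + 53 = 119) plus the double crossovers (9).
RF(s–g) = (119 + 9) / 2372 = 128/2372 = 0.0540 → 5.4 map units.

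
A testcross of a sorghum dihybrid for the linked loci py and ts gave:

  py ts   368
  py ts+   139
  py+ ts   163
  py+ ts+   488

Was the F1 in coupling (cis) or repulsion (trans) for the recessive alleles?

cis

The two most frequent classes are py+ ts+ (488) and py ts (368); these are the parental (non-recombinant) types.
So the F1 carried py+ ts+ on one chromosome and py ts on the other — the recessive alleles are on the same chromosome (cis / coupling).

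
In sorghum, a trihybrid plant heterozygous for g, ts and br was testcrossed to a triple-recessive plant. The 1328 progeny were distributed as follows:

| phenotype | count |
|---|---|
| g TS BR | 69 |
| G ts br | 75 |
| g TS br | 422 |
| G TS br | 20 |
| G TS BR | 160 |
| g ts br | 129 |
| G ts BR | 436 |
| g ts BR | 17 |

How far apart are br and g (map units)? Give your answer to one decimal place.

13.6 map units

The two most frequent reciprocal classes, g TS br and G ts BR, are the parental types, so the F1 was g TS br / G ts BR.
The two rarest classes, G TS br and g ts BR, are the double crossovers. Comparing them with the parentals, only the g allele has switched, so g is the middle locus and the order is br – g – ts.
Crossovers in the br–g interval produce the single-crossover classes g TS BR and G ts br (69 + 75 = 144) plus the double crossovers (37).
RF(br–g) = (144 + 37) / 1328 = 181/1328 = 0.1363 → 13.6 map units.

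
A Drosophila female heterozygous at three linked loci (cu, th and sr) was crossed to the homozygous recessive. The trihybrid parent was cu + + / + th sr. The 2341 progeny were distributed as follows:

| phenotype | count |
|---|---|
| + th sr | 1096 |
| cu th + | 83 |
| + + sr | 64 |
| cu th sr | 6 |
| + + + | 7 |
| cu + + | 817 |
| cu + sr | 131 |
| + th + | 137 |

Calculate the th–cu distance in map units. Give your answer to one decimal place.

The two rarest classes, + + + and cu th sr, are the double crossovers. Comparing them with the parentals, only the cu allele has switched, so cu is the middle locus and the order is th – cu – sr.
Crossovers in the th–cu interval produce the single-crossover classes cu th + and + + sr (83 + 64 = 147) plus the double crossovers (13).
RF(th–cu) = (147 + 13) / 2341 = 160/2341 = 0.0683 → 6.8 map units.

6.8 map units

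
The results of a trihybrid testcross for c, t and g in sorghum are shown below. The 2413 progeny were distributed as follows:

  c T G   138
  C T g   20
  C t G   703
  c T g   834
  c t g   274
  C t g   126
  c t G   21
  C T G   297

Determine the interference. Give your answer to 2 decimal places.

The two most frequent reciprocal classes, C t G and c T g, are the parental types, so the F1 was C t G / c T g.
The two rarest classes, c t G and C T g, are the double crossovers. Comparing them with the parentals, only the c allele has switched, so c is the middle locus and the order is t – c – g.
t–c: (571 + 41)/2413 = 0.2536; c–g: (264 + 41)/2413 = 0.1264.
Expected DCO frequency = 0.2536 × 0.1264 ≈ 0.03206; observed = 41/2413 ≈ 0.01699.
Coefficient of coincidence = 0.01699/0.03206 ≈ 0.53; interference = 1 − 0.53 = 0.47.

0.47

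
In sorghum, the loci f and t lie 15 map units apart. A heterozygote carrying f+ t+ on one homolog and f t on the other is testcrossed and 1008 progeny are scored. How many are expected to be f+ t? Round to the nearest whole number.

A map distance of 15 map units corresponds to a recombination frequency of 0.150.
The F1 is f+ t+ / f t, so f+ t is a recombinant gamete class with expected frequency r/2 = 0.150/2 = 0.0750.
Expected number = 0.0750 × 1008 = 75.60 ≈ 76.

76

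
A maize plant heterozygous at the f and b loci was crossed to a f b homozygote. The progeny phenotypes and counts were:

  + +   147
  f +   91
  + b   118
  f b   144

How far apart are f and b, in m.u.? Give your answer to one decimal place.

The two most frequent classes, + + (147) and f b (144), are the parental types, so the F1 was + + / f b.
The recombinant classes are + b and f +: 118 + 91 = 209.
Recombination frequency = 209/500 = 0.4180 ≈ 41.8%, i.e. 41.8 m.u.

41.8 m.u.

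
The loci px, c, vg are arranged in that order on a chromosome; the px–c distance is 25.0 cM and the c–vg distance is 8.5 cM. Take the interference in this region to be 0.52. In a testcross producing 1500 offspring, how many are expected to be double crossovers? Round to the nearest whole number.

15

Map distances give recombination frequencies of 0.250 and 0.085 for the two intervals.
With interference 0.52 (so coincidence = 0.48), expected double-crossover frequency = 0.250 × 0.085 × 0.48 = 0.01020.
Expected number = 0.01020 × 1500 = 15.30 ≈ 15.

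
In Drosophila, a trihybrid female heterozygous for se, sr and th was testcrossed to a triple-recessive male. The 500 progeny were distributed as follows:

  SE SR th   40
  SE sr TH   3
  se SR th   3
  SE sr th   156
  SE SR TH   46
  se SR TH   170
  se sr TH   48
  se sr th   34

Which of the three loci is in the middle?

th

The two most frequent reciprocal classes, se SR TH and SE sr th, are the parental types, so the F1 was se SR TH / SE sr th.
The two rarest classes, se SR th and SE sr TH, are the double crossovers. Comparing them with the parentals, only the th allele has switched, so th is the middle locus and the order is sr – th – se.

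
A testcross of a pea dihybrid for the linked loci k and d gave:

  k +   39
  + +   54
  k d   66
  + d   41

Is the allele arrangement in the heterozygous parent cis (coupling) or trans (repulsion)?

cis

The two most frequent classes are + + (54) and k d (66); these are the parental (non-recombinant) types.
So the F1 carried + + on one chromosome and k d on the other — the recessive alleles are on the same chromosome (cis / coupling).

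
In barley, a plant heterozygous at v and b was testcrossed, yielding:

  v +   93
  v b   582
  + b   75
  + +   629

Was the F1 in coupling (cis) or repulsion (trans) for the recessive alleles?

cis

The two most frequent classes are + + (629) and v b (582); these are the parental (non-recombinant) types.
So the F1 carried + + on one chromosome and v b on the other — the recessive alleles are on the same chromosome (cis / coupling).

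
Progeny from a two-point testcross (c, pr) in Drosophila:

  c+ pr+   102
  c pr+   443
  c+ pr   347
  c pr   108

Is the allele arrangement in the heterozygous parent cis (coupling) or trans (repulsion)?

trans

The two most frequent classes are c+ pr (347) and c pr+ (443); these are the parental (non-recombinant) types.
So the F1 carried c+ pr on one chromosome and c pr+ on the other — the recessive alleles are on opposite chromosomes (trans / repulsion).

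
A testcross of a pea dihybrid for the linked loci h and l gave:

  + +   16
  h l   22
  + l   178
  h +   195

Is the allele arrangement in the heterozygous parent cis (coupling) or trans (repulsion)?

trans

The two most frequent classes are + l (178) and h + (195); these are the parental (non-recombinant) types.
So the F1 carried + l on one chromosome and h + on the other — the recessive alleles are on opposite chromosomes (trans / repulsion).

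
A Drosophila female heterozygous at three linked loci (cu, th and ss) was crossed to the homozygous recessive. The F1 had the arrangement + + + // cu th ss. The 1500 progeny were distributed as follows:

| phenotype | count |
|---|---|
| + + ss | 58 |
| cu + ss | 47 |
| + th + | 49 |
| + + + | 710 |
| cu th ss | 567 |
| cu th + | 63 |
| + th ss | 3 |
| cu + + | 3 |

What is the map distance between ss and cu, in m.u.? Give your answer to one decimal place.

The two rarest classes, cu + + and + th ss, are the double crossovers. Comparing them with the parentals, only the cu allele has switched, so cu is the middle locus and the order is ss – cu – th.
Crossovers in the ss–cu interval produce the single-crossover classes + + ss and cu th + (58 + 63 = 121) plus the double crossovers (6).
RF(ss–cu) = (121 + 6) / 1500 = 127/1500 = 0.0847 → 8.5 m.u.

8.5 m.u.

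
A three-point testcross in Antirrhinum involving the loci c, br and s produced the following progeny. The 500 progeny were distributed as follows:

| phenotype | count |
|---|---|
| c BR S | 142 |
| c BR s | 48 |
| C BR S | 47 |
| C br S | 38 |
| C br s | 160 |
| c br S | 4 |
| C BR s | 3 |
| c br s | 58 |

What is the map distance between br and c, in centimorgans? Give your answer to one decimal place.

The two most frequent reciprocal classes, C br s and c BR S, are the parental types, so the F1 was C br s / c BR S.
The two rarest classes, C BR s and c br S, are the double crossovers. Comparing them with the parentals, only the br allele has switched, so br is the middle locus and the order is s – br – c.
Crossovers in the br–c interval produce the single-crossover classes c br s and C BR S (58 + 47 = 105) plus the double crossovers (7).
RF(br–c) = (105 + 7) / 500 = 112/500 = 0.2240 → 22.4 centimorgans.

22.4 centimorgans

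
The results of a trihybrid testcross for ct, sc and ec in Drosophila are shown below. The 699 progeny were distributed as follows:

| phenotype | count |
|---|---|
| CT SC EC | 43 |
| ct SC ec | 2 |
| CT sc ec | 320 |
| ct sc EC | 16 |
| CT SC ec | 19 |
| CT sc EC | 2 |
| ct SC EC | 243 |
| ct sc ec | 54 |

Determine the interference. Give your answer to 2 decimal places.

The two most frequent reciprocal classes, ct SC EC and CT sc ec, are the parental types, so the F1 was ct SC EC / CT sc ec.
The two rarest classes, ct SC ec and CT sc EC, are the double crossovers. Comparing them with the parentals, only the ec allele has switched, so ec is the middle locus and the order is ct – ec – sc.
ct–ec: (97 + 4)/699 = 0.1445; ec–sc: (35 + 4)/699 = 0.0558.
Expected DCO frequency = 0.1445 × 0.0558 ≈ 0.00806; observed = 4/699 ≈ 0.00572.
Coefficient of coincidence = 0.00572/0.00806 ≈ 0.71; interference = 1 − 0.71 = 0.29.

0.29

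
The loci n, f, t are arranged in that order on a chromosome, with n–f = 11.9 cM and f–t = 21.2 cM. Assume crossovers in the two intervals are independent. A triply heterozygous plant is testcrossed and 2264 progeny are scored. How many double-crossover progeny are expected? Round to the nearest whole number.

Map distances give recombination frequencies of 0.119 and 0.212 for the two intervals.
With no interference, expected double-crossover frequency = 0.119 × 0.212 = 0.02523.
Expected number = 0.02523 × 2264 = 57.12 ≈ 57.

57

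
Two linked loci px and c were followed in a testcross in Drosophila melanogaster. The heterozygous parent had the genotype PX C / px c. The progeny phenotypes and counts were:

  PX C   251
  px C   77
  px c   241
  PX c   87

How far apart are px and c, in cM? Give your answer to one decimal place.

The recombinant classes are PX c and px C: 87 + 77 = 164.
Recombination frequency = 164/656 = 0.2500 ≈ 25.0%, i.e. 25.0 cM.

25.0 cM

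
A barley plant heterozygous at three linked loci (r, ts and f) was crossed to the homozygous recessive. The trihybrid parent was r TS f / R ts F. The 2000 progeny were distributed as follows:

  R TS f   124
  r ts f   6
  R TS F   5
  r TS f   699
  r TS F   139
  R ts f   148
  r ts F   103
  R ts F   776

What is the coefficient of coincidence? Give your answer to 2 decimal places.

0.31

The two rarest classes, r ts f and R TS F, are the double crossovers. Comparing them with the parentals, only the ts allele has switched, so ts is the middle locus and the order is f – ts – r.
f–ts: (287 + 11)/2000 = 0.1490; ts–r: (227 + 11)/2000 = 0.1190.
Expected DCO frequency = 0.1490 × 0.1190 ≈ 0.01773; observed = 11/2000 ≈ 0.00550.
Coefficient of coincidence = 0.00550/0.01773 ≈ 0.31.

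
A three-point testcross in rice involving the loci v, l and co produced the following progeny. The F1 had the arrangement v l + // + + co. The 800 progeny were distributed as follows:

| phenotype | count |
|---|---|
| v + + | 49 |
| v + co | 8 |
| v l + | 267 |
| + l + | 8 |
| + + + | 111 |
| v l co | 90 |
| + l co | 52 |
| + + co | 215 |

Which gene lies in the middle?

The two rarest classes, + l + and v + co, are the double crossovers. Comparing them with the parentals, only the v allele has switched, so v is the middle locus and the order is co – v – l.

v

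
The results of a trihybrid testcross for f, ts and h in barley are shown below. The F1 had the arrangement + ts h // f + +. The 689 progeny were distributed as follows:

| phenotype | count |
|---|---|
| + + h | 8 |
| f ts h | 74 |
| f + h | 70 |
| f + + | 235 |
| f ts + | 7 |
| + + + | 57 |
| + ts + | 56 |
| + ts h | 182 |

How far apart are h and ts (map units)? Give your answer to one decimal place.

The two rarest classes, + + h and f ts +, are the double crossovers. Comparing them with the parentals, only the ts allele has switched, so ts is the middle locus and the order is h – ts – f.
Crossovers in the h–ts interval produce the single-crossover classes + ts + and f + h (56 + 70 = 126) plus the double crossovers (15).
RF(h–ts) = (126 + 15) / 689 = 141/689 = 0.2046 → 20.5 map units.

20.5 map units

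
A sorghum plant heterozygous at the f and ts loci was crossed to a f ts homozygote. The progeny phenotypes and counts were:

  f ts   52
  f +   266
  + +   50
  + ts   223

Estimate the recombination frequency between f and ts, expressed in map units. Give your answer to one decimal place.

The two most frequent classes, + ts (223) and f + (266), are the parental types, so the F1 was + ts / f +.
The recombinant classes are + + and f ts: 50 + 52 = 102.
Recombination frequency = 102/591 = 0.1726 ≈ 17.3%, i.e. 17.3 map units.

17.3 map units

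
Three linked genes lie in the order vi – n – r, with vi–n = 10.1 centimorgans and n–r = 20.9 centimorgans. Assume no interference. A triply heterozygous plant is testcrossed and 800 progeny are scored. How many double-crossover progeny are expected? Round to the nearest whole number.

Map distances give recombination frequencies of 0.101 and 0.209 for the two intervals.
With no interference, expected double-crossover frequency = 0.101 × 0.209 = 0.02111.
Expected number = 0.02111 × 800 = 16.89 ≈ 17.

17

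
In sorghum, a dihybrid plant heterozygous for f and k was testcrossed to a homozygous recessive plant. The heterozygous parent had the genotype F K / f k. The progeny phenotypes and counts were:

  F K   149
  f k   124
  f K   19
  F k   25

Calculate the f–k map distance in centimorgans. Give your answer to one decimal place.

13.9 centimorgans

The recombinant classes are F k and f K: 25 + 19 = 44.
Recombination frequency = 44/317 = 0.1388 ≈ 13.9%, i.e. 13.9 centimorgans.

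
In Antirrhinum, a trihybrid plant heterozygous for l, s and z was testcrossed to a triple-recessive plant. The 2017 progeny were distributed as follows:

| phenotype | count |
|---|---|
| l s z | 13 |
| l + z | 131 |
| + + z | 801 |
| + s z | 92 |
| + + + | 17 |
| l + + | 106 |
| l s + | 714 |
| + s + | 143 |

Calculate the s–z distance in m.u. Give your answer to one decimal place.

The two most frequent reciprocal classes, + + z and l s +, are the parental types, so the F1 was + + z / l s +.
The two rarest classes, + + + and l s z, are the double crossovers. Comparing them with the parentals, only the z allele has switched, so z is the middle locus and the order is l – z – s.
Crossovers in the z–s interval produce the single-crossover classes + s z and l + + (92 + 106 = 198) plus the double crossovers (30).
RF(z–s) = (198 + 30) / 2017 = 228/2017 = 0.1130 → 11.3 m.u.

11.3 m.u.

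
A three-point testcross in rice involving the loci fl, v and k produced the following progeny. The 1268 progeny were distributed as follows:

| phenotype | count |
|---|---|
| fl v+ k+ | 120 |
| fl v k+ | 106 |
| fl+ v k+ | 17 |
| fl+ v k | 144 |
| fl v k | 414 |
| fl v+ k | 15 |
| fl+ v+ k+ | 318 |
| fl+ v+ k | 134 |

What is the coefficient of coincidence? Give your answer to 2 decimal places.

0.50

The two most frequent reciprocal classes, fl v k and fl+ v+ k+, are the parental types, so the F1 was fl v k / fl+ v+ k+.
The two rarest classes, fl v+ k and fl+ v k+, are the double crossovers. Comparing them with the parentals, only the v allele has switched, so v is the middle locus and the order is k – v – fl.
k–v: (240 + 32)/1268 = 0.2145; v–fl: (264 + 32)/1268 = 0.2334.
Expected DCO frequency = 0.2145 × 0.2334 ≈ 0.05006; observed = 32/1268 ≈ 0.02524.
Coefficient of coincidence = 0.02524/0.05006 ≈ 0.50.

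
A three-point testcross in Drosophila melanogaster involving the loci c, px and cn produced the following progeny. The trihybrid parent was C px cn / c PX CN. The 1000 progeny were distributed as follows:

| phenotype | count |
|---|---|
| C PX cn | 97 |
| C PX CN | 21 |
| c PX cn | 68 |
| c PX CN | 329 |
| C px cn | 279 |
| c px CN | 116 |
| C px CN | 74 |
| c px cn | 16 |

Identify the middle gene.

c

The two rarest classes, c px cn and C PX CN, are the double crossovers. Comparing them with the parentals, only the c allele has switched, so c is the middle locus and the order is cn – c – px.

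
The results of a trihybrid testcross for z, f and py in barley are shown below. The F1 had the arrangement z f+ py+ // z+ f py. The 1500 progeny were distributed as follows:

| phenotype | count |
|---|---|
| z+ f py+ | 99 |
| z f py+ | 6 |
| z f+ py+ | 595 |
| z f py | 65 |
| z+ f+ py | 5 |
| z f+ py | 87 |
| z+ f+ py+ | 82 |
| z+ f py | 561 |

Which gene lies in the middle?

f

The two rarest classes, z f py+ and z+ f+ py, are the double crossovers. Comparing them with the parentals, only the f allele has switched, so f is the middle locus and the order is z – f – py.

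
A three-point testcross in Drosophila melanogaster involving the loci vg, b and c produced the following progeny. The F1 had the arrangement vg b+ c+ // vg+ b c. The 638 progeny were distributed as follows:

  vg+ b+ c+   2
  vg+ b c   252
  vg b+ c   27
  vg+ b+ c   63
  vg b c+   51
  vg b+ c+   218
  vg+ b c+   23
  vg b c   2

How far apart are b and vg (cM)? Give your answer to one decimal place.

The two rarest classes, vg+ b+ c+ and vg b c, are the double crossovers. Comparing them with the parentals, only the vg allele has switched, so vg is the middle locus and the order is c – vg – b.
Crossovers in the vg–b interval produce the single-crossover classes vg b c+ and vg+ b+ c (51 + 63 = 114) plus the double crossovers (4).
RF(vg–b) = (114 + 4) / 638 = 118/638 = 0.1850 → 18.5 cM.

18.5 cM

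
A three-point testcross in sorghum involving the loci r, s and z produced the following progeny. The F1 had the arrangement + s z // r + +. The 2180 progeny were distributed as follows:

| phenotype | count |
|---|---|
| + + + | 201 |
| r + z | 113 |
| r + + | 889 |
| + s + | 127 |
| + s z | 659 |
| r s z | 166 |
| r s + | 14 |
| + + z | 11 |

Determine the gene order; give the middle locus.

The two rarest classes, + + z and r s +, are the double crossovers. Comparing them with the parentals, only the s allele has switched, so s is the middle locus and the order is r – s – z.

s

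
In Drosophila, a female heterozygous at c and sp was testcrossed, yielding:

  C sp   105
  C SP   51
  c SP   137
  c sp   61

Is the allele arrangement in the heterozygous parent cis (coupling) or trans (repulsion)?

trans

The two most frequent classes are C sp (105) and c SP (137); these are the parental (non-recombinant) types.
So the F1 carried C sp on one chromosome and c SP on the other — the recessive alleles are on opposite chromosomes (trans / repulsion).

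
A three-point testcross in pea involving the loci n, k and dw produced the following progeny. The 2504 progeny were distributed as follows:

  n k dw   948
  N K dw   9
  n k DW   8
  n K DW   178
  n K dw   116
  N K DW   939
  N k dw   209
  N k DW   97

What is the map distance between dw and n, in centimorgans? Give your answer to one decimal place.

16.1 centimorgans

The two most frequent reciprocal classes, n k dw and N K DW, are the parental types, so the F1 was n k dw / N K DW.
The two rarest classes, n k DW and N K dw, are the double crossovers. Comparing them with the parentals, only the dw allele has switched, so dw is the middle locus and the order is k – dw – n.
Crossovers in the dw–n interval produce the single-crossover classes N k dw and n K DW (209 + 178 = 387) plus the double crossovers (17).
RF(dw–n) = (387 + 17) / 2504 = 404/2504 = 0.1613 → 16.1 centimorgans.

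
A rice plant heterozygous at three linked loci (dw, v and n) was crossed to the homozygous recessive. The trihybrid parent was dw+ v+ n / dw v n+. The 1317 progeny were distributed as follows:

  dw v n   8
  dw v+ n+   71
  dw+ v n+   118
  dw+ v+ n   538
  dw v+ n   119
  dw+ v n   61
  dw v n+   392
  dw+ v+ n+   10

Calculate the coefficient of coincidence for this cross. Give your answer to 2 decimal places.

0.62

The two rarest classes, dw+ v+ n+ and dw v n, are the double crossovers. Comparing them with the parentals, only the n allele has switched, so n is the middle locus and the order is dw – n – v.
dw–n: (237 + 18)/1317 = 0.1936; n–v: (132 + 18)/1317 = 0.1139.
Expected DCO frequency = 0.1936 × 0.1139 ≈ 0.02205; observed = 18/1317 ≈ 0.01367.
Coefficient of coincidence = 0.01367/0.02205 ≈ 0.62.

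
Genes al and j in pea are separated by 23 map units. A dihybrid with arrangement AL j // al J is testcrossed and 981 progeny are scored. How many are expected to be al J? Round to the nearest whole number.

378

A map distance of 23 map units corresponds to a recombination frequency of 0.230.
The F1 is AL j / al J, so al J is a parental gamete class with expected frequency (1 − r)/2 = 0.770/2 = 0.3850.
Expected number = 0.3850 × 981 = 377.69 ≈ 378.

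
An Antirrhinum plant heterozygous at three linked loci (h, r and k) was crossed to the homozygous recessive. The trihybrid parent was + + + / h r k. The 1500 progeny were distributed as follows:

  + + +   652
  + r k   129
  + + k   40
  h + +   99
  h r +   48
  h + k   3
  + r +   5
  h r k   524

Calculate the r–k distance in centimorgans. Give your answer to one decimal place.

The two rarest classes, + r + and h + k, are the double crossovers. Comparing them with the parentals, only the r allele has switched, so r is the middle locus and the order is h – r – k.
Crossovers in the r–k interval produce the single-crossover classes + + k and h r + (40 + 48 = 88) plus the double crossovers (8).
RF(r–k) = (88 + 8) / 1500 = 96/1500 = 0.0640 → 6.4 centimorgans.

6.4 centimorgans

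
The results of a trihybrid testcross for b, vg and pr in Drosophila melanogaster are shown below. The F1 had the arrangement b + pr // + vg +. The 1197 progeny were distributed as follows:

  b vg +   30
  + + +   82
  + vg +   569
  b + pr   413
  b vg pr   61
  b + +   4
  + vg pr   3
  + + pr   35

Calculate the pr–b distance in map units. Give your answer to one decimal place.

6.0 map units

The two rarest classes, b + + and + vg pr, are the double crossovers. Comparing them with the parentals, only the pr allele has switched, so pr is the middle locus and the order is b – pr – vg.
Crossovers in the b–pr interval produce the single-crossover classes + + pr and b vg + (35 + 30 = 65) plus the double crossovers (7).
RF(b–pr) = (65 + 7) / 1197 = 72/1197 = 0.0602 → 6.0 map units.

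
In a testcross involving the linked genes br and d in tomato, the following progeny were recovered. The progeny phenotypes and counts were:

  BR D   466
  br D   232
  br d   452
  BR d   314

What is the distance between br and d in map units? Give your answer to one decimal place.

The two most frequent classes, BR D (466) and br d (452), are the parental types, so the F1 was BR D / br d.
The recombinant classes are BR d and br D: 314 + 232 = 546.
Recombination frequency = 546/1464 = 0.3730 ≈ 37.3%, i.e. 37.3 map units.

37.3 map units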